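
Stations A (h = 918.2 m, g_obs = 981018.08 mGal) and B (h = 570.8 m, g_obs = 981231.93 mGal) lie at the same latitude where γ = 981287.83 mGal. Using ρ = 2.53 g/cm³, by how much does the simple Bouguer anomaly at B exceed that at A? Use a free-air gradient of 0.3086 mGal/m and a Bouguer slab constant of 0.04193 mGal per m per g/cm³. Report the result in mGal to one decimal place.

143.5

Δg_SB(A) = 981018.08 − 981287.83 + 0.3086×918.2 − 0.04193×2.53×918.2 = -83.80 mGal
Δg_SB(B) = 981231.93 − 981287.83 + 0.3086×570.8 − 0.04193×2.53×570.8 = 59.70 mGal
Difference = 59.70 − (-83.80) = 143.50 mGal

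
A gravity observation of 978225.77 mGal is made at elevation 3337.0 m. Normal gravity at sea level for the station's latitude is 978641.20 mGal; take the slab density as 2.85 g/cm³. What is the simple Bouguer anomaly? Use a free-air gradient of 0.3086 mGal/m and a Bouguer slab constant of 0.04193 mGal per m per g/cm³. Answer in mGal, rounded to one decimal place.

Free-air correction = 0.3086 × 3337.0 = 1029.80 mGal
Free-air anomaly = 978225.77 − 978641.20 + (1029.80) = 614.37 mGal
Bouguer slab correction = 0.04193 × 2.85 × 3337.0 = 398.77 mGal
Simple Bouguer anomaly = 614.37 − (398.77) = 215.60 mGal

215.6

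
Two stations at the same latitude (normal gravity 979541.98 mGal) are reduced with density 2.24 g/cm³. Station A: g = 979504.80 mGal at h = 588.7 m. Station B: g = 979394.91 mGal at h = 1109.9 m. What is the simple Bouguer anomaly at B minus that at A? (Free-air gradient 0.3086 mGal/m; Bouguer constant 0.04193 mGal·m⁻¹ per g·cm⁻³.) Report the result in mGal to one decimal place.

Δg_SB(A) = 979504.80 − 979541.98 + 0.3086×588.7 − 0.04193×2.24×588.7 = 89.20 mGal
Δg_SB(B) = 979394.91 − 979541.98 + 0.3086×1109.9 − 0.04193×2.24×1109.9 = 91.20 mGal
Difference = 91.20 − (89.20) = 2.00 mGal

2.0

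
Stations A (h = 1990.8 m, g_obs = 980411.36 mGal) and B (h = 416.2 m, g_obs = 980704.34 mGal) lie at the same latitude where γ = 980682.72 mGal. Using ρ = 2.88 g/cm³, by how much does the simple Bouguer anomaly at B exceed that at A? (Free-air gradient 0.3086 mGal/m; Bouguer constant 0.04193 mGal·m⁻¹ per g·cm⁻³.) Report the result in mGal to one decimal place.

Δg_SB(A) = 980411.36 − 980682.72 + 0.3086×1990.8 − 0.04193×2.88×1990.8 = 102.60 mGal
Δg_SB(B) = 980704.34 − 980682.72 + 0.3086×416.2 − 0.04193×2.88×416.2 = 99.80 mGal
Difference = 99.80 − (102.60) = -2.80 mGal

-2.8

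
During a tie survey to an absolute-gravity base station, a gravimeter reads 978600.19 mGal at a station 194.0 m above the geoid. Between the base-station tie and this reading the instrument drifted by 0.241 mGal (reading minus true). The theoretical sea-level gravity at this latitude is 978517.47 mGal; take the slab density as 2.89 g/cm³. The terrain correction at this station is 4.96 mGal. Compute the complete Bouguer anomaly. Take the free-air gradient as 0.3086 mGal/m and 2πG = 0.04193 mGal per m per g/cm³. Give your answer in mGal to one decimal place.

123.8

Drift-corrected reading = 978600.19 − (0.241) = 978599.949 mGal
Free-air correction = 0.3086 × 194.0 = 59.87 mGal
Free-air anomaly = 978599.949 − 978517.47 + (59.87) = 142.349 mGal
Bouguer slab correction = 0.04193 × 2.89 × 194.0 = 23.51 mGal
Simple Bouguer anomaly = 142.349 − (23.51) = 118.839 mGal
Complete Bouguer anomaly = 118.839 + 4.96 = 123.799 mGal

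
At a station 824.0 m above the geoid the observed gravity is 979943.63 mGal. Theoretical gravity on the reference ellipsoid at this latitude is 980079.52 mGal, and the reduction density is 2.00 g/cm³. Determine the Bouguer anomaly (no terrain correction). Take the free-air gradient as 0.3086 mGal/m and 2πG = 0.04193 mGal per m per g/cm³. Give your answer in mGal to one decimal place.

Free-air correction = 0.3086 × 824.0 = 254.29 mGal
Free-air anomaly = 979943.63 − 980079.52 + (254.29) = 118.40 mGal
Bouguer slab correction = 0.04193 × 2.00 × 824.0 = 69.10 mGal
Simple Bouguer anomaly = 118.40 − (69.10) = 49.30 mGal

49.3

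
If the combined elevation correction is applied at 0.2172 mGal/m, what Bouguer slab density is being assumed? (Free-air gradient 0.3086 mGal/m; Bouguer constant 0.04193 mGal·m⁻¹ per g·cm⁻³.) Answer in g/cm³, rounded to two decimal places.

2.18

0.2172 = 0.3086 − 0.04193 × ρ
ρ = (0.3086 − 0.2172) / 0.04193 = 2.18 g/cm³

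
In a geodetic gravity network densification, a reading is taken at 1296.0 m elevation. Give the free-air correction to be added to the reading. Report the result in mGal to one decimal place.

Free-air correction = 0.3086 × 1296.0 = 399.9 mGal

399.9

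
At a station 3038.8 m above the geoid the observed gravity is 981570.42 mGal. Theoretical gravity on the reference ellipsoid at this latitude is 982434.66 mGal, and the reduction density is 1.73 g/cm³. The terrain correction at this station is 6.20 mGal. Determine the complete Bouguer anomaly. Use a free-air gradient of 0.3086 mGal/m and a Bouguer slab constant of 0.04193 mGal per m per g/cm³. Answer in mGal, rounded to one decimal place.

-140.7

Free-air correction = 0.3086 × 3038.8 = 937.77 mGal
Free-air anomaly = 981570.42 − 982434.66 + (937.77) = 73.53 mGal
Bouguer slab correction = 0.04193 × 1.73 × 3038.8 = 220.43 mGal
Simple Bouguer anomaly = 73.53 − (220.43) = -146.90 mGal
Complete Bouguer anomaly = -146.90 + 6.20 = -140.70 mGal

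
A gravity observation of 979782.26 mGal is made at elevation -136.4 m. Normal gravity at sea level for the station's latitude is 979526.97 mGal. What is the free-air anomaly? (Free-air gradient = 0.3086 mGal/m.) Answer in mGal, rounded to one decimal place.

213.2

Free-air correction = 0.3086 × -136.4 = -42.09 mGal
Free-air anomaly = 979782.26 − 979526.97 + (-42.09) = 213.20 mGal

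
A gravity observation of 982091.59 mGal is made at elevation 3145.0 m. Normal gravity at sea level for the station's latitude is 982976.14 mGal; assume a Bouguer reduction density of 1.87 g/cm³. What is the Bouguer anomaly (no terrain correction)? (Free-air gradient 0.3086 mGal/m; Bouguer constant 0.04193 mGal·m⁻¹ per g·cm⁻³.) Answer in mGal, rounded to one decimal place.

Free-air correction = 0.3086 × 3145.0 = 970.55 mGal
Free-air anomaly = 982091.59 − 982976.14 + (970.55) = 86.00 mGal
Bouguer slab correction = 0.04193 × 1.87 × 3145.0 = 246.60 mGal
Simple Bouguer anomaly = 86.00 − (246.60) = -160.60 mGal

-160.6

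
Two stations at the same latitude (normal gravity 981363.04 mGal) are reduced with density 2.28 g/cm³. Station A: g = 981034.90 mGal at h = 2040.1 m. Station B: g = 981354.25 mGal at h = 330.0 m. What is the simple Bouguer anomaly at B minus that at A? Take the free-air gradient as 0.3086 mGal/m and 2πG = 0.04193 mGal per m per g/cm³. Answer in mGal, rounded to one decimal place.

Δg_SB(A) = 981034.90 − 981363.04 + 0.3086×2040.1 − 0.04193×2.28×2040.1 = 106.40 mGal
Δg_SB(B) = 981354.25 − 981363.04 + 0.3086×330.0 − 0.04193×2.28×330.0 = 61.50 mGal
Difference = 61.50 − (106.40) = -44.90 mGal

-44.9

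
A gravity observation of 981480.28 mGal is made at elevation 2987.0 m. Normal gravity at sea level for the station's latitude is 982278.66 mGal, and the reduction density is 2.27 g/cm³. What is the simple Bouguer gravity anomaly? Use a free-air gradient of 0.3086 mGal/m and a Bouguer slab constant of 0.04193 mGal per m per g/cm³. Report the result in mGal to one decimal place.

Free-air correction = 0.3086 × 2987.0 = 921.79 mGal
Free-air anomaly = 981480.28 − 982278.66 + (921.79) = 123.41 mGal
Bouguer slab correction = 0.04193 × 2.27 × 2987.0 = 284.31 mGal
Simple Bouguer anomaly = 123.41 − (284.31) = -160.90 mGal

-160.9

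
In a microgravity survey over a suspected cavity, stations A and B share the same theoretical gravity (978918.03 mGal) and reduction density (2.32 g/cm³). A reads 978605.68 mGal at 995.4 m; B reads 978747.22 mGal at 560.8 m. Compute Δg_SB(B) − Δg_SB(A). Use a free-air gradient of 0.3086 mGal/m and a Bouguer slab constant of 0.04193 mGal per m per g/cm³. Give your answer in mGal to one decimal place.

49.7

Δg_SB(A) = 978605.68 − 978918.03 + 0.3086×995.4 − 0.04193×2.32×995.4 = -102.00 mGal
Δg_SB(B) = 978747.22 − 978918.03 + 0.3086×560.8 − 0.04193×2.32×560.8 = -52.30 mGal
Difference = -52.30 − (-102.00) = 49.70 mGal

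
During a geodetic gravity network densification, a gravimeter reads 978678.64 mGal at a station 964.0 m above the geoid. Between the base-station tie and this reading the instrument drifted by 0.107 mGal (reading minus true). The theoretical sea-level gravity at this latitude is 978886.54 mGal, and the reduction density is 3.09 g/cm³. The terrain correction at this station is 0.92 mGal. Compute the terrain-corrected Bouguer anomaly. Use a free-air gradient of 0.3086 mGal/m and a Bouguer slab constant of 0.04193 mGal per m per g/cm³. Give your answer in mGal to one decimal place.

Drift-corrected reading = 978678.64 − (0.107) = 978678.533 mGal
Free-air correction = 0.3086 × 964.0 = 297.49 mGal
Free-air anomaly = 978678.533 − 978886.54 + (297.49) = 89.483 mGal
Bouguer slab correction = 0.04193 × 3.09 × 964.0 = 124.90 mGal
Simple Bouguer anomaly = 89.483 − (124.90) = -35.417 mGal
Complete Bouguer anomaly = -35.417 + 0.92 = -34.497 mGal

-34.5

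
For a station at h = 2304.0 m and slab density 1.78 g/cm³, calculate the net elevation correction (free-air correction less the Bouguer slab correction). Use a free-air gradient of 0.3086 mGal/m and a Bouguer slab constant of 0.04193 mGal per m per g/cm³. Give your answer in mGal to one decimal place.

539.1

Combined gradient = 0.3086 − 0.04193 × 1.78 = 0.2339646 mGal/m
Combined elevation correction = 0.2339646 × 2304.0 = 539.1 mGal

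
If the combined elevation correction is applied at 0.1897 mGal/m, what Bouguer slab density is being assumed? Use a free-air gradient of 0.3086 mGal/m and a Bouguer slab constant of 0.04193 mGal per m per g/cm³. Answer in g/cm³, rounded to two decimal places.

2.84

0.1897 = 0.3086 − 0.04193 × ρ
ρ = (0.3086 − 0.1897) / 0.04193 = 2.84 g/cm³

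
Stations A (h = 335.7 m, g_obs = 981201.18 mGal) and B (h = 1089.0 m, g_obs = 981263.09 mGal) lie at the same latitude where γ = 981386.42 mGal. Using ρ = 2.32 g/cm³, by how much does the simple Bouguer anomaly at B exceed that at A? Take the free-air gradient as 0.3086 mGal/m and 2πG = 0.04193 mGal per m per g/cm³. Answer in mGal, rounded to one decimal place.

Δg_SB(A) = 981201.18 − 981386.42 + 0.3086×335.7 − 0.04193×2.32×335.7 = -114.30 mGal
Δg_SB(B) = 981263.09 − 981386.42 + 0.3086×1089.0 − 0.04193×2.32×1089.0 = 106.80 mGal
Difference = 106.80 − (-114.30) = 221.10 mGal

221.1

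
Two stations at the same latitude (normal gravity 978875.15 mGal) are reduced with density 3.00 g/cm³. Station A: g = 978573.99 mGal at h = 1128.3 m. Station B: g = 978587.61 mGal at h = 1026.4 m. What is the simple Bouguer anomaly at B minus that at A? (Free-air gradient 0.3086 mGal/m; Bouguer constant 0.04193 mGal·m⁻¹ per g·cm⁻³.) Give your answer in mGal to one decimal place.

Δg_SB(A) = 978573.99 − 978875.15 + 0.3086×1128.3 − 0.04193×3.00×1128.3 = -94.90 mGal
Δg_SB(B) = 978587.61 − 978875.15 + 0.3086×1026.4 − 0.04193×3.00×1026.4 = -99.90 mGal
Difference = -99.90 − (-94.90) = -5.00 mGal

-5.0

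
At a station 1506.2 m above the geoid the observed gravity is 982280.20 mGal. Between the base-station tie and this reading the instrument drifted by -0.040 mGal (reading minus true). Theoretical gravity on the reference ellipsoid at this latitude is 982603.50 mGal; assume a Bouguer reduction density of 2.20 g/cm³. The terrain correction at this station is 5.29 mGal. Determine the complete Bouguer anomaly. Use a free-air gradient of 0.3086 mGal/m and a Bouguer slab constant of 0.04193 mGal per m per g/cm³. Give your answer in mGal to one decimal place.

7.9

Drift-corrected reading = 982280.20 − (-0.040) = 982280.240 mGal
Free-air correction = 0.3086 × 1506.2 = 464.81 mGal
Free-air anomaly = 982280.240 − 982603.50 + (464.81) = 141.550 mGal
Bouguer slab correction = 0.04193 × 2.20 × 1506.2 = 138.94 mGal
Simple Bouguer anomaly = 141.550 − (138.94) = 2.610 mGal
Complete Bouguer anomaly = 2.610 + 5.29 = 7.900 mGal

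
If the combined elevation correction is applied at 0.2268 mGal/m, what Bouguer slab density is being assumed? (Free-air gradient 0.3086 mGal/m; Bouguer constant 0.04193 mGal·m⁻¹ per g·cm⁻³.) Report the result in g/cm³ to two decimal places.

1.95

0.2268 = 0.3086 − 0.04193 × ρ
ρ = (0.3086 − 0.2268) / 0.04193 = 1.95 g/cm³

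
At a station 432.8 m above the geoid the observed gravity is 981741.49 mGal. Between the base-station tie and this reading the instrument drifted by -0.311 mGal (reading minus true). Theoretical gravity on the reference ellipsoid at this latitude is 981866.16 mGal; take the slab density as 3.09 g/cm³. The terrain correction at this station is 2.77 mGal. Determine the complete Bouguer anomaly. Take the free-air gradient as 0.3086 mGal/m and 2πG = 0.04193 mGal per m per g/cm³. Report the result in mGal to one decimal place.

-44.1

Drift-corrected reading = 981741.49 − (-0.311) = 981741.801 mGal
Free-air correction = 0.3086 × 432.8 = 133.56 mGal
Free-air anomaly = 981741.801 − 981866.16 + (133.56) = 9.201 mGal
Bouguer slab correction = 0.04193 × 3.09 × 432.8 = 56.08 mGal
Simple Bouguer anomaly = 9.201 − (56.08) = -46.879 mGal
Complete Bouguer anomaly = -46.879 + 2.77 = -44.109 mGal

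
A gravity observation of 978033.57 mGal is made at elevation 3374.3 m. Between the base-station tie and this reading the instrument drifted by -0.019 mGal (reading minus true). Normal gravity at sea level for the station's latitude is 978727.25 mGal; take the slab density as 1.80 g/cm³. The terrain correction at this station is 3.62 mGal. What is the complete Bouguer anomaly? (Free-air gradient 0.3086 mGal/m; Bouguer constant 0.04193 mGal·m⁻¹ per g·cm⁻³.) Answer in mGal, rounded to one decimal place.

96.6

Drift-corrected reading = 978033.57 − (-0.019) = 978033.589 mGal
Free-air correction = 0.3086 × 3374.3 = 1041.31 mGal
Free-air anomaly = 978033.589 − 978727.25 + (1041.31) = 347.649 mGal
Bouguer slab correction = 0.04193 × 1.80 × 3374.3 = 254.67 mGal
Simple Bouguer anomaly = 347.649 − (254.67) = 92.979 mGal
Complete Bouguer anomaly = 92.979 + 3.62 = 96.599 mGal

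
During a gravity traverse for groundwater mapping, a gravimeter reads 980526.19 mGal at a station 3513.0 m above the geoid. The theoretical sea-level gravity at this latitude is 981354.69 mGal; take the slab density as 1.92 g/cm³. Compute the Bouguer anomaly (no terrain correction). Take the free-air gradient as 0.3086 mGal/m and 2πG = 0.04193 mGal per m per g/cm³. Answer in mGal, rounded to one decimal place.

Free-air correction = 0.3086 × 3513.0 = 1084.11 mGal
Free-air anomaly = 980526.19 − 981354.69 + (1084.11) = 255.61 mGal
Bouguer slab correction = 0.04193 × 1.92 × 3513.0 = 282.82 mGal
Simple Bouguer anomaly = 255.61 − (282.82) = -27.21 mGal

-27.2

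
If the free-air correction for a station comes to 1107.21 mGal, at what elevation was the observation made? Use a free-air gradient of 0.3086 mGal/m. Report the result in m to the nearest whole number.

3588

h = 1107.21 / 0.3086 = 3587.85 m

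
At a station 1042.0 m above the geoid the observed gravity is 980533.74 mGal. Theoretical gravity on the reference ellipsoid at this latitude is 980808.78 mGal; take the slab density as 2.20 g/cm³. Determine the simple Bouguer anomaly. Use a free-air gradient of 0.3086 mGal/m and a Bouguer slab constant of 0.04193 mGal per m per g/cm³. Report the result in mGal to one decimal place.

Free-air correction = 0.3086 × 1042.0 = 321.56 mGal
Free-air anomaly = 980533.74 − 980808.78 + (321.56) = 46.52 mGal
Bouguer slab correction = 0.04193 × 2.20 × 1042.0 = 96.12 mGal
Simple Bouguer anomaly = 46.52 − (96.12) = -49.60 mGal

-49.6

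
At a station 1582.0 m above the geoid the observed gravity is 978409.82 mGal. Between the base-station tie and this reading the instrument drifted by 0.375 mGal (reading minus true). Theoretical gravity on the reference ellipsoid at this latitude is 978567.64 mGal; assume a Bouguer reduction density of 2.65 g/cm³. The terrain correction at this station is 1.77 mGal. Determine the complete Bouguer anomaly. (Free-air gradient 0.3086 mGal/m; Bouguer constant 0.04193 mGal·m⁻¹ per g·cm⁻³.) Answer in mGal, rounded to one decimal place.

156.0

Drift-corrected reading = 978409.82 − (0.375) = 978409.445 mGal
Free-air correction = 0.3086 × 1582.0 = 488.21 mGal
Free-air anomaly = 978409.445 − 978567.64 + (488.21) = 330.015 mGal
Bouguer slab correction = 0.04193 × 2.65 × 1582.0 = 175.78 mGal
Simple Bouguer anomaly = 330.015 − (175.78) = 154.235 mGal
Complete Bouguer anomaly = 154.235 + 1.77 = 156.005 mGal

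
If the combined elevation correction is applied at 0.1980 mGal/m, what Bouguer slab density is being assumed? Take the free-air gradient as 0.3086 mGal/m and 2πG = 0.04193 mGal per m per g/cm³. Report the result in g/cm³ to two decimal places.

0.1980 = 0.3086 − 0.04193 × ρ
ρ = (0.3086 − 0.1980) / 0.04193 = 2.64 g/cm³

2.64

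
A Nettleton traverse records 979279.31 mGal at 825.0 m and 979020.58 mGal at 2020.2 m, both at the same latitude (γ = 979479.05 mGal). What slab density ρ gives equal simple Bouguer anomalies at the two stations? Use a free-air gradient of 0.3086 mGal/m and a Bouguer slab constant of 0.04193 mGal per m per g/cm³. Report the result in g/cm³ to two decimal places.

2.20

Δg_obs = 979020.58 − 979279.31 = -258.73 mGal over Δh = 2020.2 − 825.0 = 1195.2 m
Equal Bouguer anomalies ⇒ Δg_obs + (0.3086 − 0.04193ρ)·Δh = 0
0.3086 − 0.04193ρ = −Δg_obs/Δh = 0.21647
ρ = (0.3086 − 0.21647) / 0.04193 = 2.20 g/cm³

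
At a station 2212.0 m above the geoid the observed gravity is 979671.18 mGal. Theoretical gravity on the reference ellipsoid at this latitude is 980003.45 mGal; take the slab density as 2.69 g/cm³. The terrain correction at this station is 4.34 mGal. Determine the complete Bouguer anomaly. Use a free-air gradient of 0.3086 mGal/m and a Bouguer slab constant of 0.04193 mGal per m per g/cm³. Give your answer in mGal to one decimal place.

105.2

Free-air correction = 0.3086 × 2212.0 = 682.62 mGal
Free-air anomaly = 979671.18 − 980003.45 + (682.62) = 350.35 mGal
Bouguer slab correction = 0.04193 × 2.69 × 2212.0 = 249.50 mGal
Simple Bouguer anomaly = 350.35 − (249.50) = 100.85 mGal
Complete Bouguer anomaly = 100.85 + 4.34 = 105.19 mGal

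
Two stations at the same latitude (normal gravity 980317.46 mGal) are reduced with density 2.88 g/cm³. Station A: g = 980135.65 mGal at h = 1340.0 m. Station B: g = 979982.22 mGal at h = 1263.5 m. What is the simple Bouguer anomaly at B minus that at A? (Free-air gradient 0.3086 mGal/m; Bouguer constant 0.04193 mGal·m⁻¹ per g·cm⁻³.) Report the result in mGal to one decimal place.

-167.8

Δg_SB(A) = 980135.65 − 980317.46 + 0.3086×1340.0 − 0.04193×2.88×1340.0 = 69.90 mGal
Δg_SB(B) = 979982.22 − 980317.46 + 0.3086×1263.5 − 0.04193×2.88×1263.5 = -97.90 mGal
Difference = -97.90 − (69.90) = -167.80 mGal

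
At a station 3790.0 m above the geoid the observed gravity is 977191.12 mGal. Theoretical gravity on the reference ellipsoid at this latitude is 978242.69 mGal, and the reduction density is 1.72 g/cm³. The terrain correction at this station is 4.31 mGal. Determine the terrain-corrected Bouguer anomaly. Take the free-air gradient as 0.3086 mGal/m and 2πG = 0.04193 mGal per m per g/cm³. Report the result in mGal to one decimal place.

Free-air correction = 0.3086 × 3790.0 = 1169.59 mGal
Free-air anomaly = 977191.12 − 978242.69 + (1169.59) = 118.02 mGal
Bouguer slab correction = 0.04193 × 1.72 × 3790.0 = 273.33 mGal
Simple Bouguer anomaly = 118.02 − (273.33) = -155.31 mGal
Complete Bouguer anomaly = -155.31 + 4.31 = -151.00 mGal

-151.0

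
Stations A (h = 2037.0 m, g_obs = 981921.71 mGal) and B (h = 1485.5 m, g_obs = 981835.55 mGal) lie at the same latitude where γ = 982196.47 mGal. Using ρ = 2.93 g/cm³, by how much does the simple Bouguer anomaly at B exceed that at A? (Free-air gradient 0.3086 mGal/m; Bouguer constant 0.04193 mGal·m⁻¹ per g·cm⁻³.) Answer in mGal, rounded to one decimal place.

Δg_SB(A) = 981921.71 − 982196.47 + 0.3086×2037.0 − 0.04193×2.93×2037.0 = 103.60 mGal
Δg_SB(B) = 981835.55 − 982196.47 + 0.3086×1485.5 − 0.04193×2.93×1485.5 = -85.00 mGal
Difference = -85.00 − (103.60) = -188.60 mGal

-188.6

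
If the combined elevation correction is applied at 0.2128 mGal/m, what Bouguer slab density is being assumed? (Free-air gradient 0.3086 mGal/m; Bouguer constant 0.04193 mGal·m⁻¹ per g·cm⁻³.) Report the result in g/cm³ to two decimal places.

0.2128 = 0.3086 − 0.04193 × ρ
ρ = (0.3086 − 0.2128) / 0.04193 = 2.28 g/cm³

2.28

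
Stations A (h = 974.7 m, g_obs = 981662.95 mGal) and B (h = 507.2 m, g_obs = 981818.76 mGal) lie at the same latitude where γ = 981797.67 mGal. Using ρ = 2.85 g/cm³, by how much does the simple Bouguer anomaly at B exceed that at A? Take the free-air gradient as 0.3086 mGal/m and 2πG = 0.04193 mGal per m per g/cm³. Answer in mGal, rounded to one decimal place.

67.4

Δg_SB(A) = 981662.95 − 981797.67 + 0.3086×974.7 − 0.04193×2.85×974.7 = 49.60 mGal
Δg_SB(B) = 981818.76 − 981797.67 + 0.3086×507.2 − 0.04193×2.85×507.2 = 117.00 mGal
Difference = 117.00 − (49.60) = 67.40 mGal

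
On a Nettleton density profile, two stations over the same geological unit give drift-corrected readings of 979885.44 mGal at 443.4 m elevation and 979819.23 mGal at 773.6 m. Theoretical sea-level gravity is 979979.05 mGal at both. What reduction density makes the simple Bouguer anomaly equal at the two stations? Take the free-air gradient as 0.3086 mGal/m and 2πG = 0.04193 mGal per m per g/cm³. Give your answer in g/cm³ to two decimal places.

Δg_obs = 979819.23 − 979885.44 = -66.21 mGal over Δh = 773.6 − 443.4 = 330.2 m
Equal Bouguer anomalies ⇒ Δg_obs + (0.3086 − 0.04193ρ)·Δh = 0
0.3086 − 0.04193ρ = −Δg_obs/Δh = 0.20051
ρ = (0.3086 − 0.20051) / 0.04193 = 2.58 g/cm³

2.58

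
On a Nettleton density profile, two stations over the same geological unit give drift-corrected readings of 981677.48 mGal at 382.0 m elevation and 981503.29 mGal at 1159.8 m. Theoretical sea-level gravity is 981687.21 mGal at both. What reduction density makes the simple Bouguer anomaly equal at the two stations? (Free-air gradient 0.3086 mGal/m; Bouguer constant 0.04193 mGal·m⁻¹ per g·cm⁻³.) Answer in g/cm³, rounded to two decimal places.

Δg_obs = 981503.29 − 981677.48 = -174.19 mGal over Δh = 1159.8 − 382.0 = 777.8 m
Equal Bouguer anomalies ⇒ Δg_obs + (0.3086 − 0.04193ρ)·Δh = 0
0.3086 − 0.04193ρ = −Δg_obs/Δh = 0.22395
ρ = (0.3086 − 0.22395) / 0.04193 = 2.02 g/cm³

2.02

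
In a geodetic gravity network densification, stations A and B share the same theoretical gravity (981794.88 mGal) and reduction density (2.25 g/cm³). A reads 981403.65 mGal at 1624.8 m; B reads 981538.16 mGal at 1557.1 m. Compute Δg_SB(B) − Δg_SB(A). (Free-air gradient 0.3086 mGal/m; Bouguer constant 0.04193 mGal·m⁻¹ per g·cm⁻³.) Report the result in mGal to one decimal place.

Δg_SB(A) = 981403.65 − 981794.88 + 0.3086×1624.8 − 0.04193×2.25×1624.8 = -43.10 mGal
Δg_SB(B) = 981538.16 − 981794.88 + 0.3086×1557.1 − 0.04193×2.25×1557.1 = 76.90 mGal
Difference = 76.90 − (-43.10) = 120.00 mGal

120.0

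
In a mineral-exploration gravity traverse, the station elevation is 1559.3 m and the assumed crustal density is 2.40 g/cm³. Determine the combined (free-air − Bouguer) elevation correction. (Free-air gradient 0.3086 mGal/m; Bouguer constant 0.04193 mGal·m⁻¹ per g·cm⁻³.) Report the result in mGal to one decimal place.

Combined gradient = 0.3086 − 0.04193 × 2.40 = 0.2079680 mGal/m
Combined elevation correction = 0.2079680 × 1559.3 = 324.3 mGal

324.3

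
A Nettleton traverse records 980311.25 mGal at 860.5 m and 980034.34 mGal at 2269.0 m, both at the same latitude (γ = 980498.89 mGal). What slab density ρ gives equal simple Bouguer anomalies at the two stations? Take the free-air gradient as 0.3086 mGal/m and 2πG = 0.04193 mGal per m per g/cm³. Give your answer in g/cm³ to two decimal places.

Δg_obs = 980034.34 − 980311.25 = -276.91 mGal over Δh = 2269.0 − 860.5 = 1408.5 m
Equal Bouguer anomalies ⇒ Δg_obs + (0.3086 − 0.04193ρ)·Δh = 0
0.3086 − 0.04193ρ = −Δg_obs/Δh = 0.19660
ρ = (0.3086 − 0.19660) / 0.04193 = 2.67 g/cm³

2.67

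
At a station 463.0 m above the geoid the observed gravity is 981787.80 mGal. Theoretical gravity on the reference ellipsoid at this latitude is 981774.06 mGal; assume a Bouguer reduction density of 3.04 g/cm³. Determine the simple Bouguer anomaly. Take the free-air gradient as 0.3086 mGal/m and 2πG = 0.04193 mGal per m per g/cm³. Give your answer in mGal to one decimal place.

97.6

Free-air correction = 0.3086 × 463.0 = 142.88 mGal
Free-air anomaly = 981787.80 − 981774.06 + (142.88) = 156.62 mGal
Bouguer slab correction = 0.04193 × 3.04 × 463.0 = 59.02 mGal
Simple Bouguer anomaly = 156.62 − (59.02) = 97.60 mGal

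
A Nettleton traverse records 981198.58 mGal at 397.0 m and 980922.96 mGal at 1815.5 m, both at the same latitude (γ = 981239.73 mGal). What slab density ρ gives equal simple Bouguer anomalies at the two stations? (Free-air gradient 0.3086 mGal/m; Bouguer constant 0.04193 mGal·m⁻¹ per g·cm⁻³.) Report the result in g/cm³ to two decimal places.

Δg_obs = 980922.96 − 981198.58 = -275.62 mGal over Δh = 1815.5 − 397.0 = 1418.5 m
Equal Bouguer anomalies ⇒ Δg_obs + (0.3086 − 0.04193ρ)·Δh = 0
0.3086 − 0.04193ρ = −Δg_obs/Δh = 0.19430
ρ = (0.3086 − 0.19430) / 0.04193 = 2.73 g/cm³

2.73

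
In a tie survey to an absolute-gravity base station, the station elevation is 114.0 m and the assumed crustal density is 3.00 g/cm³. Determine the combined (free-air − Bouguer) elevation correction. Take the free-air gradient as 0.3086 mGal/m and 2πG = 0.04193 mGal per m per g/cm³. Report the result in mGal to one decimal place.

Combined gradient = 0.3086 − 0.04193 × 3.00 = 0.1828100 mGal/m
Combined elevation correction = 0.1828100 × 114.0 = 20.8 mGal

20.8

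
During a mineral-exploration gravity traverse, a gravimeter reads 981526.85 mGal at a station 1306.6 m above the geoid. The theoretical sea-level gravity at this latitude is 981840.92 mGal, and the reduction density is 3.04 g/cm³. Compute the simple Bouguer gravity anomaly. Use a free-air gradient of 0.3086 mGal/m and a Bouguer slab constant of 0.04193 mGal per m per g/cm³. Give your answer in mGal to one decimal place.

Free-air correction = 0.3086 × 1306.6 = 403.22 mGal
Free-air anomaly = 981526.85 − 981840.92 + (403.22) = 89.15 mGal
Bouguer slab correction = 0.04193 × 3.04 × 1306.6 = 166.55 mGal
Simple Bouguer anomaly = 89.15 − (166.55) = -77.40 mGal

-77.4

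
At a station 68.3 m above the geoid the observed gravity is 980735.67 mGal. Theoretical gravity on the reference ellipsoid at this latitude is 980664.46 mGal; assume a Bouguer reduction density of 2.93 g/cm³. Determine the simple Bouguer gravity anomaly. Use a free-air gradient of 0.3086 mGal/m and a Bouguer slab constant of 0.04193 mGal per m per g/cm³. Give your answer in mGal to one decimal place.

Free-air correction = 0.3086 × 68.3 = 21.08 mGal
Free-air anomaly = 980735.67 − 980664.46 + (21.08) = 92.29 mGal
Bouguer slab correction = 0.04193 × 2.93 × 68.3 = 8.39 mGal
Simple Bouguer anomaly = 92.29 − (8.39) = 83.90 mGal

83.9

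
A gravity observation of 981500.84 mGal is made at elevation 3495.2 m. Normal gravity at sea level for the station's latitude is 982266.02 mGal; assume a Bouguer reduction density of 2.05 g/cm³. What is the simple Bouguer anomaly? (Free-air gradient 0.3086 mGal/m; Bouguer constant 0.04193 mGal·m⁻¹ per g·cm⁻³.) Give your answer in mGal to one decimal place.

13.0

Free-air correction = 0.3086 × 3495.2 = 1078.62 mGal
Free-air anomaly = 981500.84 − 982266.02 + (1078.62) = 313.44 mGal
Bouguer slab correction = 0.04193 × 2.05 × 3495.2 = 300.44 mGal
Simple Bouguer anomaly = 313.44 − (300.44) = 13.00 mGal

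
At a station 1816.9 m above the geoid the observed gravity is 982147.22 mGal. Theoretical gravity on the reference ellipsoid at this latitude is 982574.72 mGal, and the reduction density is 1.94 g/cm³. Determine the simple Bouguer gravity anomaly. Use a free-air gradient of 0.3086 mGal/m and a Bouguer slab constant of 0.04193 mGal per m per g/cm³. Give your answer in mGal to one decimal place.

-14.6

Free-air correction = 0.3086 × 1816.9 = 560.70 mGal
Free-air anomaly = 982147.22 − 982574.72 + (560.70) = 133.20 mGal
Bouguer slab correction = 0.04193 × 1.94 × 1816.9 = 147.79 mGal
Simple Bouguer anomaly = 133.20 − (147.79) = -14.59 mGal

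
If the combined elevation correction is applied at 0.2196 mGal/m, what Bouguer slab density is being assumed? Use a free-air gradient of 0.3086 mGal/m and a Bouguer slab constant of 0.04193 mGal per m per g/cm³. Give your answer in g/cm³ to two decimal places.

0.2196 = 0.3086 − 0.04193 × ρ
ρ = (0.3086 − 0.2196) / 0.04193 = 2.12 g/cm³

2.12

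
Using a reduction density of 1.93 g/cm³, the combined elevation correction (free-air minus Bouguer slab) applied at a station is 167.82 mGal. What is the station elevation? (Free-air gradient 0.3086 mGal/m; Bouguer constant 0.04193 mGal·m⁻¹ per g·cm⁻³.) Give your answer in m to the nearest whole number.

737

Combined gradient = 0.3086 − 0.04193 × 1.93 = 0.2276751 mGal/m
h = 167.82 / 0.2276751 = 737.10 m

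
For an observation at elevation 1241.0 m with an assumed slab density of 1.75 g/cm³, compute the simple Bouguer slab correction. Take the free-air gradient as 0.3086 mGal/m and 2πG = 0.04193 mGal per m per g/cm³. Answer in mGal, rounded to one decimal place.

91.1

Bouguer slab correction = 0.04193 × 1.75 × 1241.0 = 91.1 mGal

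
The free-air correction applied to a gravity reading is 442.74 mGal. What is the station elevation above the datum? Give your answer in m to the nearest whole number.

h = 442.74 / 0.3086 = 1434.67 m

1435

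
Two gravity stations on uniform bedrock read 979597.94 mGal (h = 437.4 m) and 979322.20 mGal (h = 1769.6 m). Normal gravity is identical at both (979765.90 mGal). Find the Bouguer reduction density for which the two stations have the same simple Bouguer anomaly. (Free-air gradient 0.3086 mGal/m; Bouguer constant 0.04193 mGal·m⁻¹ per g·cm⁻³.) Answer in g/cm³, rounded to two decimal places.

Δg_obs = 979322.20 − 979597.94 = -275.74 mGal over Δh = 1769.6 − 437.4 = 1332.2 m
Equal Bouguer anomalies ⇒ Δg_obs + (0.3086 − 0.04193ρ)·Δh = 0
0.3086 − 0.04193ρ = −Δg_obs/Δh = 0.20698
ρ = (0.3086 − 0.20698) / 0.04193 = 2.42 g/cm³

2.42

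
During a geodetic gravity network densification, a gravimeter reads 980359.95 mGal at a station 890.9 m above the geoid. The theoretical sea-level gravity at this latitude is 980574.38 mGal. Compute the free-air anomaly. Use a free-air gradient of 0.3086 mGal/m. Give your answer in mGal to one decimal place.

60.5

Free-air correction = 0.3086 × 890.9 = 274.93 mGal
Free-air anomaly = 980359.95 − 980574.38 + (274.93) = 60.50 mGal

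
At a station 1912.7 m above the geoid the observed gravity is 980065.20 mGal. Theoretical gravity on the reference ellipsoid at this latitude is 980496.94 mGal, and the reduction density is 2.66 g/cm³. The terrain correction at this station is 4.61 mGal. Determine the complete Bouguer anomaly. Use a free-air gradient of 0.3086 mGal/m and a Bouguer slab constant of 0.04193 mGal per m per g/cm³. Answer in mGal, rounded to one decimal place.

-50.2

Free-air correction = 0.3086 × 1912.7 = 590.26 mGal
Free-air anomaly = 980065.20 − 980496.94 + (590.26) = 158.52 mGal
Bouguer slab correction = 0.04193 × 2.66 × 1912.7 = 213.33 mGal
Simple Bouguer anomaly = 158.52 − (213.33) = -54.81 mGal
Complete Bouguer anomaly = -54.81 + 4.61 = -50.20 mGal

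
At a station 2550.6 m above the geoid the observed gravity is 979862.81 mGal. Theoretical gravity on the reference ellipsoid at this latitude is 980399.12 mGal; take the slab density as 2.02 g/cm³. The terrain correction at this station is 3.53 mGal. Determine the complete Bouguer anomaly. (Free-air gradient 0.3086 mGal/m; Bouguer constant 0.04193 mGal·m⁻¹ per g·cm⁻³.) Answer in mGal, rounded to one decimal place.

Free-air correction = 0.3086 × 2550.6 = 787.12 mGal
Free-air anomaly = 979862.81 − 980399.12 + (787.12) = 250.81 mGal
Bouguer slab correction = 0.04193 × 2.02 × 2550.6 = 216.03 mGal
Simple Bouguer anomaly = 250.81 − (216.03) = 34.78 mGal
Complete Bouguer anomaly = 34.78 + 3.53 = 38.31 mGal

38.3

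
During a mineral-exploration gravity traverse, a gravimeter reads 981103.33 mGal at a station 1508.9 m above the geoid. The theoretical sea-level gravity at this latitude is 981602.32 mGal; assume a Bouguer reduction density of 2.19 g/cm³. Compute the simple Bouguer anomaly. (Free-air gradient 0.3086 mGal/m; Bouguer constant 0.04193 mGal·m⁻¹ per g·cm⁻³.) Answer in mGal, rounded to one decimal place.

-171.9

Free-air correction = 0.3086 × 1508.9 = 465.65 mGal
Free-air anomaly = 981103.33 − 981602.32 + (465.65) = -33.34 mGal
Bouguer slab correction = 0.04193 × 2.19 × 1508.9 = 138.56 mGal
Simple Bouguer anomaly = -33.34 − (138.56) = -171.90 mGal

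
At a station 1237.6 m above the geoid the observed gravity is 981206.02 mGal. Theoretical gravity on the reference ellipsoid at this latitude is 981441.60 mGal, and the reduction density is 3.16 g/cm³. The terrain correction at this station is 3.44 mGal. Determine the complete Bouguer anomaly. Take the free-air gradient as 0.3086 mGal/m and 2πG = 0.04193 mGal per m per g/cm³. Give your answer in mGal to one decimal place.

-14.2

Free-air correction = 0.3086 × 1237.6 = 381.92 mGal
Free-air anomaly = 981206.02 − 981441.60 + (381.92) = 146.34 mGal
Bouguer slab correction = 0.04193 × 3.16 × 1237.6 = 163.98 mGal
Simple Bouguer anomaly = 146.34 − (163.98) = -17.64 mGal
Complete Bouguer anomaly = -17.64 + 3.44 = -14.20 mGal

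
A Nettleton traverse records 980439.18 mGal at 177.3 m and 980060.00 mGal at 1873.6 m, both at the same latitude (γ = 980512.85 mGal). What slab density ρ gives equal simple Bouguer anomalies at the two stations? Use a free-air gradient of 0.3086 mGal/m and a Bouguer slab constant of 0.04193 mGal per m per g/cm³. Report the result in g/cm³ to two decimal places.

Δg_obs = 980060.00 − 980439.18 = -379.18 mGal over Δh = 1873.6 − 177.3 = 1696.3 m
Equal Bouguer anomalies ⇒ Δg_obs + (0.3086 − 0.04193ρ)·Δh = 0
0.3086 − 0.04193ρ = −Δg_obs/Δh = 0.22353
ρ = (0.3086 − 0.22353) / 0.04193 = 2.03 g/cm³

2.03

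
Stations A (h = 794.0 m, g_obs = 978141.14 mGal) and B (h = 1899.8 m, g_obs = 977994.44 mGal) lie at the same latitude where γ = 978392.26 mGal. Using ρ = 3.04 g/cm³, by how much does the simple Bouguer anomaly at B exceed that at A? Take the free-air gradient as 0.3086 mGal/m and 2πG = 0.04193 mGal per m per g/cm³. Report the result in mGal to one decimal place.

Δg_SB(A) = 978141.14 − 978392.26 + 0.3086×794.0 − 0.04193×3.04×794.0 = -107.30 mGal
Δg_SB(B) = 977994.44 − 978392.26 + 0.3086×1899.8 − 0.04193×3.04×1899.8 = -53.70 mGal
Difference = -53.70 − (-107.30) = 53.60 mGal

53.6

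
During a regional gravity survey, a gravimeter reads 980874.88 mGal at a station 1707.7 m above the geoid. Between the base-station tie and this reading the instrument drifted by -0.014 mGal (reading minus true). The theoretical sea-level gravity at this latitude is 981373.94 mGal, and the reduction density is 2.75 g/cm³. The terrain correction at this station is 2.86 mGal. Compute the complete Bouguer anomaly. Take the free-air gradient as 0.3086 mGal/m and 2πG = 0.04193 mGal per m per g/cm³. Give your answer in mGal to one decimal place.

-166.1

Drift-corrected reading = 980874.88 − (-0.014) = 980874.894 mGal
Free-air correction = 0.3086 × 1707.7 = 527.00 mGal
Free-air anomaly = 980874.894 − 981373.94 + (527.00) = 27.954 mGal
Bouguer slab correction = 0.04193 × 2.75 × 1707.7 = 196.91 mGal
Simple Bouguer anomaly = 27.954 − (196.91) = -168.956 mGal
Complete Bouguer anomaly = -168.956 + 2.86 = -166.096 mGal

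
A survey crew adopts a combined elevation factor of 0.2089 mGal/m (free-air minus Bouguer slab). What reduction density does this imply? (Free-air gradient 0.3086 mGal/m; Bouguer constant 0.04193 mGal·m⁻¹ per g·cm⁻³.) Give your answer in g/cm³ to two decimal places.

2.38

0.2089 = 0.3086 − 0.04193 × ρ
ρ = (0.3086 − 0.2089) / 0.04193 = 2.38 g/cm³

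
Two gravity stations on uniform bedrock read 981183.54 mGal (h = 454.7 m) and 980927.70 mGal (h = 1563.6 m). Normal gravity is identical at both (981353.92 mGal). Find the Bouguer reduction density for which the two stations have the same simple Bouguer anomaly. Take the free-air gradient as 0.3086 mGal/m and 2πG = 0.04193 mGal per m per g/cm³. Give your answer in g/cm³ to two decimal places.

1.86

Δg_obs = 980927.70 − 981183.54 = -255.84 mGal over Δh = 1563.6 − 454.7 = 1108.9 m
Equal Bouguer anomalies ⇒ Δg_obs + (0.3086 − 0.04193ρ)·Δh = 0
0.3086 − 0.04193ρ = −Δg_obs/Δh = 0.23072
ρ = (0.3086 − 0.23072) / 0.04193 = 1.86 g/cm³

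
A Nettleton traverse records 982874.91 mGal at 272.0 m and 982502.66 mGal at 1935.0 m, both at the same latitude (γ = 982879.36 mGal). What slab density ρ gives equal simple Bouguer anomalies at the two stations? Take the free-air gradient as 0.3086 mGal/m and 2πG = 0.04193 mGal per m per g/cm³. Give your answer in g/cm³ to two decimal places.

2.02

Δg_obs = 982502.66 − 982874.91 = -372.25 mGal over Δh = 1935.0 − 272.0 = 1663.0 m
Equal Bouguer anomalies ⇒ Δg_obs + (0.3086 − 0.04193ρ)·Δh = 0
0.3086 − 0.04193ρ = −Δg_obs/Δh = 0.22384
ρ = (0.3086 − 0.22384) / 0.04193 = 2.02 g/cm³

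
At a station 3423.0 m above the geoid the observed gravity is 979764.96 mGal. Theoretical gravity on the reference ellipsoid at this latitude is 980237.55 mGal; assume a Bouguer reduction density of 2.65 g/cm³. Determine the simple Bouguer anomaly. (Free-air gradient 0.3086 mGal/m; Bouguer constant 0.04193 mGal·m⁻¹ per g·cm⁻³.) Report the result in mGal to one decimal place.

Free-air correction = 0.3086 × 3423.0 = 1056.34 mGal
Free-air anomaly = 979764.96 − 980237.55 + (1056.34) = 583.75 mGal
Bouguer slab correction = 0.04193 × 2.65 × 3423.0 = 380.34 mGal
Simple Bouguer anomaly = 583.75 − (380.34) = 203.41 mGal

203.4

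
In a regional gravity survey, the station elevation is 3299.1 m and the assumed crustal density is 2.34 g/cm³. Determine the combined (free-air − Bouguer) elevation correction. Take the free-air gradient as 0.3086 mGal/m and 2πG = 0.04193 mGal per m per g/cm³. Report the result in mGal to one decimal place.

694.4

Combined gradient = 0.3086 − 0.04193 × 2.34 = 0.2104838 mGal/m
Combined elevation correction = 0.2104838 × 3299.1 = 694.4 mGal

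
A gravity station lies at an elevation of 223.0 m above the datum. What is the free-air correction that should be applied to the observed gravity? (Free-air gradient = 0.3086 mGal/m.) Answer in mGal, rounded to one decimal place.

68.8

Free-air correction = 0.3086 × 223.0 = 68.8 mGal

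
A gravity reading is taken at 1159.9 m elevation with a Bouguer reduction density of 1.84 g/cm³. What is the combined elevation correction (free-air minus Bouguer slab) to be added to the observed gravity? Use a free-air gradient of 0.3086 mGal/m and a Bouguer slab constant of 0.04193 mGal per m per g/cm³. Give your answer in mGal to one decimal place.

268.5

Combined gradient = 0.3086 − 0.04193 × 1.84 = 0.2314488 mGal/m
Combined elevation correction = 0.2314488 × 1159.9 = 268.5 mGal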